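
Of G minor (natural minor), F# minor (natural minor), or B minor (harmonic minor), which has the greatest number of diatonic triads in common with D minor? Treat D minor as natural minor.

Triads of D minor (natural minor): Dm (i), Edim (ii°), F (III), Gm (iv), Am (v), Bb (VI), C (VII).
G minor (natural minor) shares 4: Dm, F, Gm, Bb.
F# minor (natural minor) shares 0: none.
B minor (harmonic minor) shares 0: none.
The most common triads (4) are shared with G minor.

G minor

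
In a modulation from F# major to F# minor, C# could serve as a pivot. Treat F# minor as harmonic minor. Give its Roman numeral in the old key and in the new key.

The scale of F# major is F# G# A# B C# D# E#; C# is degree 5, and the triad built there (C#-E#-G#) is major, so it is V.
The scale of F# minor (harmonic minor) is F# G# A B C# D E#; C# is degree 5, and the triad built there (C#-E#-G#) is major, so it is V.

V in F# major; V in F# minor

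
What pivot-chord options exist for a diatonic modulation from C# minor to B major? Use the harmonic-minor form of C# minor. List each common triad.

C#m

Triads in C# minor (harmonic minor): C# minor (i), D# diminished (ii°), E augmented (III+), F# minor (iv), G# major (V), A major (VI), B# diminished (vii°).
Triads in B major: B major (I), C# minor (ii), D# minor (iii), E major (IV), F# major (V), G# minor (vi), A# diminished (vii°).
Shared triads with their functions: C# minor (i in C# minor, ii in B major).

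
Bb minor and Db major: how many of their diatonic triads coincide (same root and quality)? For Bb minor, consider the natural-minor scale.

Diatonic triads of Bb minor (natural minor): Bbm (i), Cdim (ii°), Db (III), Ebm (iv), Fm (v), Gb (VI), Ab (VII).
Diatonic triads of Db major: Db (I), Ebm (ii), Fm (iii), Gb (IV), Ab (V), Bbm (vi), Cdim (vii°).
Matching root and quality in both lists: Bbm, Cdim, Db, Ebm, Fm, Gb, Ab.
That gives 7 common triads.

7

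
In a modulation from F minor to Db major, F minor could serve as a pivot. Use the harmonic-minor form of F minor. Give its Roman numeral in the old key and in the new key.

i in F minor; iii in Db major

The scale of F minor (harmonic minor) is F G Ab Bb C Db E; F is degree 1, and the triad built there (F-Ab-C) is minor, so it is i.
The scale of Db major is Db Eb F Gb Ab Bb C; F is degree 3, and the triad built there (F-Ab-C) is minor, so it is iii.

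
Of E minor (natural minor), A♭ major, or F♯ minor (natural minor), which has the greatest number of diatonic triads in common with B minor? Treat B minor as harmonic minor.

Triads of B minor (harmonic minor): B minor (i), C♯ diminished (ii°), D augmented (III+), E minor (iv), F♯ major (V), G major (VI), A♯ diminished (vii°).
E minor (natural minor) shares 3: Bm, Em, G.
A♭ major shares 0: none.
F♯ minor (natural minor) shares 1: Bm.
The most common triads (3) are shared with E minor.

E minor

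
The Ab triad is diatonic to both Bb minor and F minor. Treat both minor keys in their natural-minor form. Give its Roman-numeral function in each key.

VII in Bb minor; III in F minor

The scale of Bb minor (natural minor) is Bb C Db Eb F Gb Ab; Ab is degree 7, and the triad built there (Ab-C-Eb) is major, so it is VII.
The scale of F minor (natural minor) is F G Ab Bb C Db Eb; Ab is degree 3, and the triad built there (Ab-C-Eb) is major, so it is III.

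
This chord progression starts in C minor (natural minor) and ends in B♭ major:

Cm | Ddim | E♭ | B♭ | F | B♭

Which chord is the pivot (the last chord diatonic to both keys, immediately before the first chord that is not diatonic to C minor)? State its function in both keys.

B♭ — VII in C minor, I in B♭ major

Chords diatonic to C minor: Cm, Ddim, E♭, Fm, Gm, A♭, B♭.
Reading the progression, the first chord not in that set is F, so the modulation leaves C minor there.
The chord immediately before F is B♭, which is diatonic to both keys: VII in C minor and I in B♭ major.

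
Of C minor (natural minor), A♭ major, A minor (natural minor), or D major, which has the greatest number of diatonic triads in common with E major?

D major

Triads of E major: E (I), F♯m (ii), G♯m (iii), A (IV), B (V), C♯m (vi), D♯dim (vii°).
C minor (natural minor) shares 0: none.
A♭ major shares 0: none.
A minor (natural minor) shares 0: none.
D major shares 2: F♯m, A.
The most common triads (2) are shared with D major.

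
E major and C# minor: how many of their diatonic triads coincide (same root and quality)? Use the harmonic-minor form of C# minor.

Diatonic triads of E major: E major (I), F# minor (ii), G# minor (iii), A major (IV), B major (V), C# minor (vi), D# diminished (vii°).
Diatonic triads of C# minor (harmonic minor): C# minor (i), D# diminished (ii°), E augmented (III+), F# minor (iv), G# major (V), A major (VI), B# diminished (vii°).
Matching root and quality in both lists: F# minor, A major, C# minor, D# diminished.
That gives 4 common triads.

4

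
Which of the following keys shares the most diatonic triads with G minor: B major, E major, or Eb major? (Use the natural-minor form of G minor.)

Triads of G minor (natural minor): Gm (i), Adim (ii°), Bb (III), Cm (iv), Dm (v), Eb (VI), F (VII).
B major shares 0: none.
E major shares 0: none.
Eb major shares 4: Gm, Bb, Cm, Eb.
The most common triads (4) are shared with Eb major.

Eb major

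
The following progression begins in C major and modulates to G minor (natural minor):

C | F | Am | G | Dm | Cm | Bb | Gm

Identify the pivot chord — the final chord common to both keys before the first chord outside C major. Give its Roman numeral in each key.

Chords diatonic to C major: C, Dm, Em, F, G, Am, Bdim.
Reading the progression, the first chord not in that set is Cm, so the modulation leaves C major there.
The chord immediately before Cm is Dm, which is diatonic to both keys: ii in C major and v in G minor.

Dm — ii in C major, v in G minor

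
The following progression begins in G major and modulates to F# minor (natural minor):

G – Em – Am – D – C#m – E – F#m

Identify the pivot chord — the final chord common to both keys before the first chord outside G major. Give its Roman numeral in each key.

Chords diatonic to G major: G, Am, Bm, C, D, Em, F#dim.
Reading the progression, the first chord not in that set is C#m, so the modulation leaves G major there.
The chord immediately before C#m is D, which is diatonic to both keys: V in G major and VI in F# minor.

D — V in G major, VI in F# minor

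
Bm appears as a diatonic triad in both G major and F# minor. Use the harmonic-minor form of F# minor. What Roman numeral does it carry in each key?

The scale of G major is G A B C D E F#; B is degree 3, and the triad built there (B-D-F#) is minor, so it is iii.
The scale of F# minor (harmonic minor) is F# G# A B C# D E#; B is degree 4, and the triad built there (B-D-F#) is minor, so it is iv.

iii in G major; iv in F# minor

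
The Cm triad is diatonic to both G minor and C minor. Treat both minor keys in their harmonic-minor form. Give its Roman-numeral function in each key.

iv in G minor; i in C minor

The scale of G minor (harmonic minor) is G A Bb C D Eb F#; C is degree 4, and the triad built there (C-Eb-G) is minor, so it is iv.
The scale of C minor (harmonic minor) is C D Eb F G Ab B; C is degree 1, and the triad built there (C-Eb-G) is minor, so it is i.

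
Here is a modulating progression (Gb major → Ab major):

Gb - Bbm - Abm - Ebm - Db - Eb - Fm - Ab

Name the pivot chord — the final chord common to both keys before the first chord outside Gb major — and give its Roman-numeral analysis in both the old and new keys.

Db — V in Gb major, IV in Ab major

Chords diatonic to Gb major: Gb, Abm, Bbm, Cb, Db, Ebm, Fdim.
Reading the progression, the first chord not in that set is Eb, so the modulation leaves Gb major there.
The chord immediately before Eb is Db, which is diatonic to both keys: V in Gb major and IV in Ab major.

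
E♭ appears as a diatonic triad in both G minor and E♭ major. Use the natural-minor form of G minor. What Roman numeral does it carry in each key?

The scale of G minor (natural minor) is G A B♭ C D E♭ F; E♭ is degree 6, and the triad built there (E♭-G-B♭) is major, so it is VI.
The scale of E♭ major is E♭ F G A♭ B♭ C D; E♭ is degree 1, and the triad built there (E♭-G-B♭) is major, so it is I.

VI in G minor; I in E♭ major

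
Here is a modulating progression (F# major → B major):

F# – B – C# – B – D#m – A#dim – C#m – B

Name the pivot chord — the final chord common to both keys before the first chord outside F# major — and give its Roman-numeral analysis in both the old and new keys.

Chords diatonic to F# major: F#, G#m, A#m, B, C#, D#m, E#dim.
Reading the progression, the first chord not in that set is A#dim, so the modulation leaves F# major there.
The chord immediately before A#dim is D#m, which is diatonic to both keys: vi in F# major and iii in B major.

D#m — vi in F# major, iii in B major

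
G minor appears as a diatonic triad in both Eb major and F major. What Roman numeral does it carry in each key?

The scale of Eb major is Eb F G Ab Bb C D; G is degree 3, and the triad built there (G-Bb-D) is minor, so it is iii.
The scale of F major is F G A Bb C D E; G is degree 2, and the triad built there (G-Bb-D) is minor, so it is ii.

iii in Eb major; ii in F major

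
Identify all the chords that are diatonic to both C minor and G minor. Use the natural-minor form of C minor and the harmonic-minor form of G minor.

Triads in C minor (natural minor): C minor (i), D diminished (ii°), Eb major (III), F minor (iv), G minor (v), Ab major (VI), Bb major (VII).
Triads in G minor (harmonic minor): G minor (i), A diminished (ii°), Bb augmented (III+), C minor (iv), D major (V), Eb major (VI), F# diminished (vii°).
Shared triads with their functions: C minor (i in C minor, iv in G minor); Eb major (III in C minor, VI in G minor); G minor (v in C minor, i in G minor).

Cm, Eb, Gm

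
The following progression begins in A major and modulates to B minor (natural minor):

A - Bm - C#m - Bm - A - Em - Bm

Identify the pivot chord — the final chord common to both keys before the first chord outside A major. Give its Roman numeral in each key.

A — I in A major, VII in B minor

Chords diatonic to A major: A, Bm, C#m, D, E, F#m, G#dim.
Reading the progression, the first chord not in that set is Em, so the modulation leaves A major there.
The chord immediately before Em is A, which is diatonic to both keys: I in A major and VII in B minor.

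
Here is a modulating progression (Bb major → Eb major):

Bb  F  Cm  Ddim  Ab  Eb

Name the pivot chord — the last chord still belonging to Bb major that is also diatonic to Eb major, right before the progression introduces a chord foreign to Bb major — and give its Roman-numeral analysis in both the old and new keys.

Cm — ii in Bb major, vi in Eb major

Chords diatonic to Bb major: Bb, Cm, Dm, Eb, F, Gm, Adim.
Reading the progression, the first chord not in that set is Ddim, so the modulation leaves Bb major there.
The chord immediately before Ddim is Cm, which is diatonic to both keys: ii in Bb major and vi in Eb major.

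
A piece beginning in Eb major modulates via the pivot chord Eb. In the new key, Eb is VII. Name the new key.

F minor

The numeral VII denotes a major triad on scale degree 7. With Eb on degree 7, the tonic of the new key is F.
Degree 7 carries a major triad in natural-minor keys, so the destination is F minor.
Check: the diatonic triads of F minor (natural minor) are Fm (i), Gdim (ii°), Ab (III), Bbm (iv), Cm (v), Db (VI), Eb (VII) — Eb is indeed VII.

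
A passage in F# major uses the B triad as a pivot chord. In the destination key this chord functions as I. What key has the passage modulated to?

B major

The numeral I denotes a major triad on scale degree 1. With B on degree 1, the tonic of the new key is B.
Degree 1 carries a major triad in major keys, so the destination is B major.
Check: the diatonic triads of B major are B (I), C#m (ii), D#m (iii), E (IV), F# (V), G#m (vi), A#dim (vii°) — B is indeed I.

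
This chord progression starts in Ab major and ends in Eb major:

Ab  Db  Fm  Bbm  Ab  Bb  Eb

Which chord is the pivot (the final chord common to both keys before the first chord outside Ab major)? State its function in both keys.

Ab — I in Ab major, IV in Eb major

Chords diatonic to Ab major: Ab, Bbm, Cm, Db, Eb, Fm, Gdim.
Reading the progression, the first chord not in that set is Bb, so the modulation leaves Ab major there.
The chord immediately before Bb is Ab, which is diatonic to both keys: I in Ab major and IV in Eb major.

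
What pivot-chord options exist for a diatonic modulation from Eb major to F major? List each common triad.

Gm, Bb

Triads in Eb major: Eb major (I), F minor (ii), G minor (iii), Ab major (IV), Bb major (V), C minor (vi), D diminished (vii°).
Triads in F major: F major (I), G minor (ii), A minor (iii), Bb major (IV), C major (V), D minor (vi), E diminished (vii°).
Shared triads with their functions: G minor (iii in Eb major, ii in F major); Bb major (V in Eb major, IV in F major).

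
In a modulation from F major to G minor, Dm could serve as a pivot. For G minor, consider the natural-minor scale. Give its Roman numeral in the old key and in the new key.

vi in F major; v in G minor

The scale of F major is F G A Bb C D E; D is degree 6, and the triad built there (D-F-A) is minor, so it is vi.
The scale of G minor (natural minor) is G A Bb C D Eb F; D is degree 5, and the triad built there (D-F-A) is minor, so it is v.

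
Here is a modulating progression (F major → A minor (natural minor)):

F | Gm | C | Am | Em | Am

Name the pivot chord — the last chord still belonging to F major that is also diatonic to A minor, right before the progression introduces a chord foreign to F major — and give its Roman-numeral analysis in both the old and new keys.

Am — iii in F major, i in A minor

Chords diatonic to F major: F, Gm, Am, Bb, C, Dm, Edim.
Reading the progression, the first chord not in that set is Em, so the modulation leaves F major there.
The chord immediately before Em is Am, which is diatonic to both keys: iii in F major and i in A minor.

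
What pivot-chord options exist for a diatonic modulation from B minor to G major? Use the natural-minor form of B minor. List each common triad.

Triads in B minor (natural minor): Bm (i), C#dim (ii°), D (III), Em (iv), F#m (v), G (VI), A (VII).
Triads in G major: G (I), Am (ii), Bm (iii), C (IV), D (V), Em (vi), F#dim (vii°).
Shared triads with their functions: Bm (i in B minor, iii in G major); D (III in B minor, V in G major); Em (iv in B minor, vi in G major); G (VI in B minor, I in G major).

Bm, D, Em, G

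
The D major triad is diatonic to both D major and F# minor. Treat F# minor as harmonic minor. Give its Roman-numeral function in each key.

I in D major; VI in F# minor

The scale of D major is D E F# G A B C#; D is degree 1, and the triad built there (D-F#-A) is major, so it is I.
The scale of F# minor (harmonic minor) is F# G# A B C# D E#; D is degree 6, and the triad built there (D-F#-A) is major, so it is VI.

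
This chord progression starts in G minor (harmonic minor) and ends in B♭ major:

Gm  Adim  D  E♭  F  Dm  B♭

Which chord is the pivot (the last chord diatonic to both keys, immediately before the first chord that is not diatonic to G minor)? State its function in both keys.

Chords diatonic to G minor: Gm, Adim, B♭aug, Cm, D, E♭, F♯dim.
Reading the progression, the first chord not in that set is F, so the modulation leaves G minor there.
The chord immediately before F is E♭, which is diatonic to both keys: VI in G minor and IV in B♭ major.

E♭ — VI in G minor, IV in B♭ major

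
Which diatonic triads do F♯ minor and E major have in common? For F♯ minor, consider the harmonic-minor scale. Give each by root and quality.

Triads in F♯ minor (harmonic minor): F♯m (i), G♯dim (ii°), Aaug (III+), Bm (iv), C♯ (V), D (VI), E♯dim (vii°).
Triads in E major: E (I), F♯m (ii), G♯m (iii), A (IV), B (V), C♯m (vi), D♯dim (vii°).
Shared triads with their functions: F♯m (i in F♯ minor, ii in E major).

F♯m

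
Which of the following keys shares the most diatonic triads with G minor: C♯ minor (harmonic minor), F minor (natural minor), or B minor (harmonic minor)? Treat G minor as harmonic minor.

Triads of G minor (harmonic minor): G minor (i), A diminished (ii°), B♭ augmented (III+), C minor (iv), D major (V), E♭ major (VI), F♯ diminished (vii°).
C♯ minor (harmonic minor) shares 0: none.
F minor (natural minor) shares 2: Cm, E♭.
B minor (harmonic minor) shares 0: none.
The most common triads (2) are shared with F minor.

F minor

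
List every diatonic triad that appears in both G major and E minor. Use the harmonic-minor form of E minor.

Triads in G major: G (I), Am (ii), Bm (iii), C (IV), D (V), Em (vi), F#dim (vii°).
Triads in E minor (harmonic minor): Em (i), F#dim (ii°), Gaug (III+), Am (iv), B (V), C (VI), D#dim (vii°).
Shared triads with their functions: Am (ii in G major, iv in E minor); C (IV in G major, VI in E minor); Em (vi in G major, i in E minor); F#dim (vii° in G major, ii° in E minor).

Am, C, Em, F#dim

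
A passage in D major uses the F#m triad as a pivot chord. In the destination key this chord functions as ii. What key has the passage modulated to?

E major

The numeral ii denotes a minor triad on scale degree 2. With F# on degree 2, the tonic of the new key is E.
Degree 2 carries a minor triad in major keys, so the destination is E major.
Check: the diatonic triads of E major are E (I), F#m (ii), G#m (iii), A (IV), B (V), C#m (vi), D#dim (vii°) — F#m is indeed ii.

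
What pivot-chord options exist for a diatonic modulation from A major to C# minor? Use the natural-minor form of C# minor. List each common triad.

A, C#m, E, F#m

Triads in A major: A (I), Bm (ii), C#m (iii), D (IV), E (V), F#m (vi), G#dim (vii°).
Triads in C# minor (natural minor): C#m (i), D#dim (ii°), E (III), F#m (iv), G#m (v), A (VI), B (VII).
Shared triads with their functions: A (I in A major, VI in C# minor); C#m (iii in A major, i in C# minor); E (V in A major, III in C# minor); F#m (vi in A major, iv in C# minor).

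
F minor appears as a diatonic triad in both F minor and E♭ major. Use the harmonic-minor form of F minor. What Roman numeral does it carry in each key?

The scale of F minor (harmonic minor) is F G A♭ B♭ C D♭ E; F is degree 1, and the triad built there (F-A♭-C) is minor, so it is i.
The scale of E♭ major is E♭ F G A♭ B♭ C D; F is degree 2, and the triad built there (F-A♭-C) is minor, so it is ii.

i in F minor; ii in E♭ major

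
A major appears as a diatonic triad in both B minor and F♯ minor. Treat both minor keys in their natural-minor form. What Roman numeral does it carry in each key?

VII in B minor; III in F♯ minor

The scale of B minor (natural minor) is B C♯ D E F♯ G A; A is degree 7, and the triad built there (A-C♯-E) is major, so it is VII.
The scale of F♯ minor (natural minor) is F♯ G♯ A B C♯ D E; A is degree 3, and the triad built there (A-C♯-E) is major, so it is III.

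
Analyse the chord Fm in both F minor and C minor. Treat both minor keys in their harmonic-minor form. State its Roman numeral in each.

i in F minor; iv in C minor

The scale of F minor (harmonic minor) is F G Ab Bb C Db E; F is degree 1, and the triad built there (F-Ab-C) is minor, so it is i.
The scale of C minor (harmonic minor) is C D Eb F G Ab B; F is degree 4, and the triad built there (F-Ab-C) is minor, so it is iv.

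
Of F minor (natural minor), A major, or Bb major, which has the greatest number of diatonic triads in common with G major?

A major

Triads of G major: G (I), Am (ii), Bm (iii), C (IV), D (V), Em (vi), F#dim (vii°).
F minor (natural minor) shares 0: none.
A major shares 2: Bm, D.
Bb major shares 0: none.
The most common triads (2) are shared with A major.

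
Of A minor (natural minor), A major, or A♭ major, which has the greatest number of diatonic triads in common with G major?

Triads of G major: G (I), Am (ii), Bm (iii), C (IV), D (V), Em (vi), F♯dim (vii°).
A minor (natural minor) shares 4: G, Am, C, Em.
A major shares 2: Bm, D.
A♭ major shares 0: none.
The most common triads (4) are shared with A minor.

A minor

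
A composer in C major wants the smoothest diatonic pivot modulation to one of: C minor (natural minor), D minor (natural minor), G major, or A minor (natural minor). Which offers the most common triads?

A minor

Triads of C major: C major (I), D minor (ii), E minor (iii), F major (IV), G major (V), A minor (vi), B diminished (vii°).
C minor (natural minor) shares 0: none.
D minor (natural minor) shares 4: C, Dm, F, Am.
G major shares 4: C, Em, G, Am.
A minor (natural minor) shares 7: C, Dm, Em, F, G, Am, Bdim.
The most common triads (7) are shared with A minor.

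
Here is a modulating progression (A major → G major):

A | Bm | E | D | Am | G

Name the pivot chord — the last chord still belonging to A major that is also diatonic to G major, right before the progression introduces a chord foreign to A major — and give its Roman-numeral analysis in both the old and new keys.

Chords diatonic to A major: A, Bm, C#m, D, E, F#m, G#dim.
Reading the progression, the first chord not in that set is Am, so the modulation leaves A major there.
The chord immediately before Am is D, which is diatonic to both keys: IV in A major and V in G major.

D — IV in A major, V in G major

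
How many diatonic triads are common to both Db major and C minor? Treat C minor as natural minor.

2

Diatonic triads of Db major: Db major (I), Eb minor (ii), F minor (iii), Gb major (IV), Ab major (V), Bb minor (vi), C diminished (vii°).
Diatonic triads of C minor (natural minor): C minor (i), D diminished (ii°), Eb major (III), F minor (iv), G minor (v), Ab major (VI), Bb major (VII).
Matching root and quality in both lists: F minor, Ab major.
That gives 2 common triads.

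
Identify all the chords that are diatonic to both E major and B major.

Triads in E major: E (I), F#m (ii), G#m (iii), A (IV), B (V), C#m (vi), D#dim (vii°).
Triads in B major: B (I), C#m (ii), D#m (iii), E (IV), F# (V), G#m (vi), A#dim (vii°).
Shared triads with their functions: E (I in E major, IV in B major); G#m (iii in E major, vi in B major); B (V in E major, I in B major); C#m (vi in E major, ii in B major).

E, G#m, B, C#m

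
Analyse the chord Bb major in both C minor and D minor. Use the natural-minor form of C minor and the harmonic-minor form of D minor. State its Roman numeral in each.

The scale of C minor (natural minor) is C D Eb F G Ab Bb; Bb is degree 7, and the triad built there (Bb-D-F) is major, so it is VII.
The scale of D minor (harmonic minor) is D E F G A Bb C#; Bb is degree 6, and the triad built there (Bb-D-F) is major, so it is VI.

VII in C minor; VI in D minor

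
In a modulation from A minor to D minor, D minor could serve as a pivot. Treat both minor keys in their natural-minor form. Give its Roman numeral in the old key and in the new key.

iv in A minor; i in D minor

The scale of A minor (natural minor) is A B C D E F G; D is degree 4, and the triad built there (D-F-A) is minor, so it is iv.
The scale of D minor (natural minor) is D E F G A B♭ C; D is degree 1, and the triad built there (D-F-A) is minor, so it is i.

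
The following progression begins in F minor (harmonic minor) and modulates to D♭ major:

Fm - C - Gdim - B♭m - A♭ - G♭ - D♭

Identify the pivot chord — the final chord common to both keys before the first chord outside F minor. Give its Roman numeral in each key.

B♭m — iv in F minor, vi in D♭ major

Chords diatonic to F minor: Fm, Gdim, A♭aug, B♭m, C, D♭, Edim.
Reading the progression, the first chord not in that set is A♭, so the modulation leaves F minor there.
The chord immediately before A♭ is B♭m, which is diatonic to both keys: iv in F minor and vi in D♭ major.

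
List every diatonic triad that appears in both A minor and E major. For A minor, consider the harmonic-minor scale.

Triads in A minor (harmonic minor): Am (i), Bdim (ii°), Caug (III+), Dm (iv), E (V), F (VI), G#dim (vii°).
Triads in E major: E (I), F#m (ii), G#m (iii), A (IV), B (V), C#m (vi), D#dim (vii°).
Shared triads with their functions: E (V in A minor, I in E major).

E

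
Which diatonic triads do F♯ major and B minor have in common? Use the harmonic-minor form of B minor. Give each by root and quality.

Triads in F♯ major: F♯ (I), G♯m (ii), A♯m (iii), B (IV), C♯ (V), D♯m (vi), E♯dim (vii°).
Triads in B minor (harmonic minor): Bm (i), C♯dim (ii°), Daug (III+), Em (iv), F♯ (V), G (VI), A♯dim (vii°).
Shared triads with their functions: F♯ (I in F♯ major, V in B minor).

F♯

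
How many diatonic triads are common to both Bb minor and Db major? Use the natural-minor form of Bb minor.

Diatonic triads of Bb minor (natural minor): Bbm (i), Cdim (ii°), Db (III), Ebm (iv), Fm (v), Gb (VI), Ab (VII).
Diatonic triads of Db major: Db (I), Ebm (ii), Fm (iii), Gb (IV), Ab (V), Bbm (vi), Cdim (vii°).
Matching root and quality in both lists: Bbm, Cdim, Db, Ebm, Fm, Gb, Ab.
That gives 7 common triads.

7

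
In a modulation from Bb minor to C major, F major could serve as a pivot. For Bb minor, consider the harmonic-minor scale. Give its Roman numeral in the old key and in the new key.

V in Bb minor; IV in C major

The scale of Bb minor (harmonic minor) is Bb C Db Eb F Gb A; F is degree 5, and the triad built there (F-A-C) is major, so it is V.
The scale of C major is C D E F G A B; F is degree 4, and the triad built there (F-A-C) is major, so it is IV.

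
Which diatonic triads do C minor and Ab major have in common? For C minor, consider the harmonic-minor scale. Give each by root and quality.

Cm, Fm, Ab

Triads in C minor (harmonic minor): C minor (i), D diminished (ii°), Eb augmented (III+), F minor (iv), G major (V), Ab major (VI), B diminished (vii°).
Triads in Ab major: Ab major (I), Bb minor (ii), C minor (iii), Db major (IV), Eb major (V), F minor (vi), G diminished (vii°).
Shared triads with their functions: C minor (i in C minor, iii in Ab major); F minor (iv in C minor, vi in Ab major); Ab major (VI in C minor, I in Ab major).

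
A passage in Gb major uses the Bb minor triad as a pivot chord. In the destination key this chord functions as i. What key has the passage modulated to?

Bb minor

The numeral i denotes a minor triad on scale degree 1. With Bb on degree 1, the tonic of the new key is Bb.
Degree 1 carries a minor triad in minor keys, so the destination is Bb minor.
Check: the diatonic triads of Bb minor (natural minor) are Bbm (i), Cdim (ii°), Db (III), Ebm (iv), Fm (v), Gb (VI), Ab (VII) — Bb minor is indeed i.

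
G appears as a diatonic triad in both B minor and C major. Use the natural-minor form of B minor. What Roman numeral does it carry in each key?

The scale of B minor (natural minor) is B C# D E F# G A; G is degree 6, and the triad built there (G-B-D) is major, so it is VI.
The scale of C major is C D E F G A B; G is degree 5, and the triad built there (G-B-D) is major, so it is V.

VI in B minor; V in C major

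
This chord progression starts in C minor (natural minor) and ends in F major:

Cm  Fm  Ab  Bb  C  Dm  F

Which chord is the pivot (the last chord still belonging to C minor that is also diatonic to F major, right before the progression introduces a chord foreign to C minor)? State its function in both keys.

Chords diatonic to C minor: Cm, Ddim, Eb, Fm, Gm, Ab, Bb.
Reading the progression, the first chord not in that set is C, so the modulation leaves C minor there.
The chord immediately before C is Bb, which is diatonic to both keys: VII in C minor and IV in F major.

Bb — VII in C minor, IV in F major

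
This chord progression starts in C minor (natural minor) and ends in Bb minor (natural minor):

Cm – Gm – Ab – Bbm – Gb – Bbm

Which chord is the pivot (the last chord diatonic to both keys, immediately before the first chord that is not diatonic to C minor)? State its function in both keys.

Chords diatonic to C minor: Cm, Ddim, Eb, Fm, Gm, Ab, Bb.
Reading the progression, the first chord not in that set is Bbm, so the modulation leaves C minor there.
The chord immediately before Bbm is Ab, which is diatonic to both keys: VI in C minor and VII in Bb minor.

Ab — VI in C minor, VII in Bb minor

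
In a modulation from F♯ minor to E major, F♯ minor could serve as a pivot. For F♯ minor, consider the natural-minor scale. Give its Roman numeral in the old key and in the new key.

The scale of F♯ minor (natural minor) is F♯ G♯ A B C♯ D E; F♯ is degree 1, and the triad built there (F♯-A-C♯) is minor, so it is i.
The scale of E major is E F♯ G♯ A B C♯ D♯; F♯ is degree 2, and the triad built there (F♯-A-C♯) is minor, so it is ii.

i in F♯ minor; ii in E major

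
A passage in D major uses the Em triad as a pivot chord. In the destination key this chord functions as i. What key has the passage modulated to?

E minor

The numeral i denotes a minor triad on scale degree 1. With E on degree 1, the tonic of the new key is E.
Degree 1 carries a minor triad in minor keys, so the destination is E minor.
Check: the diatonic triads of E minor (natural minor) are Em (i), F#dim (ii°), G (III), Am (iv), Bm (v), C (VI), D (VII) — Em is indeed i.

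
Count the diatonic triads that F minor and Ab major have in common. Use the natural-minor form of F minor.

7

Diatonic triads of F minor (natural minor): Fm (i), Gdim (ii°), Ab (III), Bbm (iv), Cm (v), Db (VI), Eb (VII).
Diatonic triads of Ab major: Ab (I), Bbm (ii), Cm (iii), Db (IV), Eb (V), Fm (vi), Gdim (vii°).
Matching root and quality in both lists: Fm, Gdim, Ab, Bbm, Cm, Db, Eb.
That gives 7 common triads.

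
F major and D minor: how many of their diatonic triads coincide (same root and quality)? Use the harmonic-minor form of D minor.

4

Diatonic triads of F major: F major (I), G minor (ii), A minor (iii), Bb major (IV), C major (V), D minor (vi), E diminished (vii°).
Diatonic triads of D minor (harmonic minor): D minor (i), E diminished (ii°), F augmented (III+), G minor (iv), A major (V), Bb major (VI), C# diminished (vii°).
Matching root and quality in both lists: G minor, Bb major, D minor, E diminished.
That gives 4 common triads.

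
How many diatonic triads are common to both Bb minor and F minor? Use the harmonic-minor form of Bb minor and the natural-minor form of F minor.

1

Diatonic triads of Bb minor (harmonic minor): Bb minor (i), C diminished (ii°), Db augmented (III+), Eb minor (iv), F major (V), Gb major (VI), A diminished (vii°).
Diatonic triads of F minor (natural minor): F minor (i), G diminished (ii°), Ab major (III), Bb minor (iv), C minor (v), Db major (VI), Eb major (VII).
Matching root and quality in both lists: Bb minor.
That gives 1 common triad.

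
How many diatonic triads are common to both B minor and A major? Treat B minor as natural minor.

Diatonic triads of B minor (natural minor): Bm (i), C#dim (ii°), D (III), Em (iv), F#m (v), G (VI), A (VII).
Diatonic triads of A major: A (I), Bm (ii), C#m (iii), D (IV), E (V), F#m (vi), G#dim (vii°).
Matching root and quality in both lists: Bm, D, F#m, A.
That gives 4 common triads.

4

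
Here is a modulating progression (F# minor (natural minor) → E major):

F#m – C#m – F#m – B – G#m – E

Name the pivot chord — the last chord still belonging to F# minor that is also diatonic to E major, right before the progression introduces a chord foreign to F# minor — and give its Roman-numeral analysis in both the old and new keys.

Chords diatonic to F# minor: F#m, G#dim, A, Bm, C#m, D, E.
Reading the progression, the first chord not in that set is B, so the modulation leaves F# minor there.
The chord immediately before B is F#m, which is diatonic to both keys: i in F# minor and ii in E major.

F#m — i in F# minor, ii in E major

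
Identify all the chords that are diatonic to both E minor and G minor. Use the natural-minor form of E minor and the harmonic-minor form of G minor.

F#dim, D

Triads in E minor (natural minor): Em (i), F#dim (ii°), G (III), Am (iv), Bm (v), C (VI), D (VII).
Triads in G minor (harmonic minor): Gm (i), Adim (ii°), Bbaug (III+), Cm (iv), D (V), Eb (VI), F#dim (vii°).
Shared triads with their functions: F#dim (ii° in E minor, vii° in G minor); D (VII in E minor, V in G minor).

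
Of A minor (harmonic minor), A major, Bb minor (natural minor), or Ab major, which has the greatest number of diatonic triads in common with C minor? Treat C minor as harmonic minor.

Triads of C minor (harmonic minor): Cm (i), Ddim (ii°), Ebaug (III+), Fm (iv), G (V), Ab (VI), Bdim (vii°).
A minor (harmonic minor) shares 1: Bdim.
A major shares 0: none.
Bb minor (natural minor) shares 2: Fm, Ab.
Ab major shares 3: Cm, Fm, Ab.
The most common triads (3) are shared with Ab major.

Ab major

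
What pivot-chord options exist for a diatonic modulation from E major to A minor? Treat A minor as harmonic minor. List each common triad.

Triads in E major: E major (I), F# minor (ii), G# minor (iii), A major (IV), B major (V), C# minor (vi), D# diminished (vii°).
Triads in A minor (harmonic minor): A minor (i), B diminished (ii°), C augmented (III+), D minor (iv), E major (V), F major (VI), G# diminished (vii°).
Shared triads with their functions: E major (I in E major, V in A minor).

E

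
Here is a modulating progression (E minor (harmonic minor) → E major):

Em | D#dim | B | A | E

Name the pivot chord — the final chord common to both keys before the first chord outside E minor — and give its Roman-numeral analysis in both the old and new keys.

B — V in E minor, V in E major

Chords diatonic to E minor: Em, F#dim, Gaug, Am, B, C, D#dim.
Reading the progression, the first chord not in that set is A, so the modulation leaves E minor there.
The chord immediately before A is B, which is diatonic to both keys: V in E minor and V in E major.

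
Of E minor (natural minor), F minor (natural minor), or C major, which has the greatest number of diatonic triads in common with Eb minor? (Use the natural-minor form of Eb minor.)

F minor

Triads of Eb minor (natural minor): Eb minor (i), F diminished (ii°), Gb major (III), Ab minor (iv), Bb minor (v), Cb major (VI), Db major (VII).
E minor (natural minor) shares 0: none.
F minor (natural minor) shares 2: Bbm, Db.
C major shares 0: none.
The most common triads (2) are shared with F minor.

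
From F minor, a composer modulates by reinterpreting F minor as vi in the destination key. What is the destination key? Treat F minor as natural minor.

The numeral vi denotes a minor triad on scale degree 6. With F on degree 6, the tonic of the new key is A♭.
Degree 6 carries a minor triad in major keys, so the destination is A♭ major.
Check: the diatonic triads of A♭ major are A♭ (I), B♭m (ii), Cm (iii), D♭ (IV), E♭ (V), Fm (vi), Gdim (vii°) — F minor is indeed vi.

A♭ major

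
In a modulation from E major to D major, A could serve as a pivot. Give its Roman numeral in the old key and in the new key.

IV in E major; V in D major

The scale of E major is E F# G# A B C# D#; A is degree 4, and the triad built there (A-C#-E) is major, so it is IV.
The scale of D major is D E F# G A B C#; A is degree 5, and the triad built there (A-C#-E) is major, so it is V.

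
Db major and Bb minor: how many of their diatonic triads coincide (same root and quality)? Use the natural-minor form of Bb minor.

Diatonic triads of Db major: Db (I), Ebm (ii), Fm (iii), Gb (IV), Ab (V), Bbm (vi), Cdim (vii°).
Diatonic triads of Bb minor (natural minor): Bbm (i), Cdim (ii°), Db (III), Ebm (iv), Fm (v), Gb (VI), Ab (VII).
Matching root and quality in both lists: Db, Ebm, Fm, Gb, Ab, Bbm, Cdim.
That gives 7 common triads.

7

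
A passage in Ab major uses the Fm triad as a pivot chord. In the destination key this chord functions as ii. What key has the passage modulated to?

The numeral ii denotes a minor triad on scale degree 2. With F on degree 2, the tonic of the new key is Eb.
Degree 2 carries a minor triad in major keys, so the destination is Eb major.
Check: the diatonic triads of Eb major are Eb (I), Fm (ii), Gm (iii), Ab (IV), Bb (V), Cm (vi), Ddim (vii°) — Fm is indeed ii.

Eb major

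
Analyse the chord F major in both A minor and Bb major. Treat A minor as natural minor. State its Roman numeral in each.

The scale of A minor (natural minor) is A B C D E F G; F is degree 6, and the triad built there (F-A-C) is major, so it is VI.
The scale of Bb major is Bb C D Eb F G A; F is degree 5, and the triad built there (F-A-C) is major, so it is V.

VI in A minor; V in Bb major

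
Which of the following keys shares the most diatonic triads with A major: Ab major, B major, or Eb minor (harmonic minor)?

B major

Triads of A major: A major (I), B minor (ii), C# minor (iii), D major (IV), E major (V), F# minor (vi), G# diminished (vii°).
Ab major shares 0: none.
B major shares 2: C#m, E.
Eb minor (harmonic minor) shares 0: none.
The most common triads (2) are shared with B major.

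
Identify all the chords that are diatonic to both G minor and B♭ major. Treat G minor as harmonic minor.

Triads in G minor (harmonic minor): Gm (i), Adim (ii°), B♭aug (III+), Cm (iv), D (V), E♭ (VI), F♯dim (vii°).
Triads in B♭ major: B♭ (I), Cm (ii), Dm (iii), E♭ (IV), F (V), Gm (vi), Adim (vii°).
Shared triads with their functions: Gm (i in G minor, vi in B♭ major); Adim (ii° in G minor, vii° in B♭ major); Cm (iv in G minor, ii in B♭ major); E♭ (VI in G minor, IV in B♭ major).

Gm, Adim, Cm, E♭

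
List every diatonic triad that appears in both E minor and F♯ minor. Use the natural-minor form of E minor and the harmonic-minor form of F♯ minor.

Bm, D

Triads in E minor (natural minor): Em (i), F♯dim (ii°), G (III), Am (iv), Bm (v), C (VI), D (VII).
Triads in F♯ minor (harmonic minor): F♯m (i), G♯dim (ii°), Aaug (III+), Bm (iv), C♯ (V), D (VI), E♯dim (vii°).
Shared triads with their functions: Bm (v in E minor, iv in F♯ minor); D (VII in E minor, VI in F♯ minor).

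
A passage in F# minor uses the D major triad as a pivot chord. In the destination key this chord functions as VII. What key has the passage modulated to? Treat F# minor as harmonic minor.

The numeral VII denotes a major triad on scale degree 7. With D on degree 7, the tonic of the new key is E.
Degree 7 carries a major triad in natural-minor keys, so the destination is E minor.
Check: the diatonic triads of E minor (natural minor) are Em (i), F#dim (ii°), G (III), Am (iv), Bm (v), C (VI), D (VII) — D major is indeed VII.

E minor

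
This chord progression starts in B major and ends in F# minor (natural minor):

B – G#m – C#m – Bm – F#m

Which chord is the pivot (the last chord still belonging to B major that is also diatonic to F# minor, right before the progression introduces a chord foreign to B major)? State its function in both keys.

C#m — ii in B major, v in F# minor

Chords diatonic to B major: B, C#m, D#m, E, F#, G#m, A#dim.
Reading the progression, the first chord not in that set is Bm, so the modulation leaves B major there.
The chord immediately before Bm is C#m, which is diatonic to both keys: ii in B major and v in F# minor.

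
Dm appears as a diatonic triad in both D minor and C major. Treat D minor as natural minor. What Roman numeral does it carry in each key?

The scale of D minor (natural minor) is D E F G A Bb C; D is degree 1, and the triad built there (D-F-A) is minor, so it is i.
The scale of C major is C D E F G A B; D is degree 2, and the triad built there (D-F-A) is minor, so it is ii.

i in D minor; ii in C major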